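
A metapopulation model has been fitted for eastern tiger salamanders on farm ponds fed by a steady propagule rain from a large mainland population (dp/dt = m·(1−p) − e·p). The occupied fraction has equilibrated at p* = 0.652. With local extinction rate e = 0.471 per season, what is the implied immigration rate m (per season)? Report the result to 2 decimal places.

At equilibrium m(1−p*) = e·p*, so m = e·p*/(1−p*).
m = 0.471 × 0.652 / 0.3480 = 0.3071/0.3480 = 0.8824.

0.88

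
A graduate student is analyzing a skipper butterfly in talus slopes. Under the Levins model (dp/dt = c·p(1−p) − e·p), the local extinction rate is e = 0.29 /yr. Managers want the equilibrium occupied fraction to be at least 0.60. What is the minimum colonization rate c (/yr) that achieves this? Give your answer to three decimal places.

p* = 1 − e/c ≥ 0.60 requires e/c ≤ 0.4000, i.e. c ≥ e/0.4000.
c_min = 0.29/0.4000 = 0.7250.

0.725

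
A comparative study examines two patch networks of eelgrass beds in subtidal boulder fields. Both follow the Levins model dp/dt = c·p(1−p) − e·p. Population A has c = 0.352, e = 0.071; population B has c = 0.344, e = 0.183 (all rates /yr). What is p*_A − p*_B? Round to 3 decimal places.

0.330

A: p*_A = 1 − 0.071/0.352 = 0.7983.
B: p*_B = 1 − 0.183/0.344 = 0.4680.
p*_A − p*_B = 0.7983 − 0.4680 = 0.3303.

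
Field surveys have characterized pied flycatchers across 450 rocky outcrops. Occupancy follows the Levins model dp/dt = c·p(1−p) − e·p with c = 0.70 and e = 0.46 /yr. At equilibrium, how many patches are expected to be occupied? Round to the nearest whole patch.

p* = 1 − e/c = 1 − 0.46/0.70 = 0.3429.
Expected occupied patches = N × p* = 450 × 0.3429 = 154.29 ≈ 154.

154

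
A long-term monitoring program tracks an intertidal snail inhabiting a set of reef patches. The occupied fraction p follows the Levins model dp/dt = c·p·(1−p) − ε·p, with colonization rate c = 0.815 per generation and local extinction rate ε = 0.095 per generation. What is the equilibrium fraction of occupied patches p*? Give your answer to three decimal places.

0.883

Setting dp/dt = 0 and dividing through by p* gives c·(1−p*) = ε.
So p* = 1 − ε/c = 1 − 0.095/0.815 = 1 − 0.1166 = 0.8834.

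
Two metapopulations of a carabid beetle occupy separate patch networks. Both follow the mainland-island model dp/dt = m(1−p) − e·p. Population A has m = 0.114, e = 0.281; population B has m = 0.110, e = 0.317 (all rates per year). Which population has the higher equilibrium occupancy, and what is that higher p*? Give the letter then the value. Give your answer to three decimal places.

A: p*_A = m/(m+e) = 0.114/0.3950 = 0.2886.
B: p*_B = 0.110/0.4270 = 0.2576.
A is higher at 0.2886.

A, 0.289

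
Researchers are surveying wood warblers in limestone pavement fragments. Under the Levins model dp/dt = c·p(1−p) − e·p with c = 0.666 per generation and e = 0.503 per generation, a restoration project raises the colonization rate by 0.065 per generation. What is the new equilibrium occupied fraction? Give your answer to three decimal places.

0.312

Before: p* = 1 − 0.503/0.666 = 0.2447.
After the change, c = 0.731, e = 0.503, so p* = 1 − 0.503/0.731 = 0.3119.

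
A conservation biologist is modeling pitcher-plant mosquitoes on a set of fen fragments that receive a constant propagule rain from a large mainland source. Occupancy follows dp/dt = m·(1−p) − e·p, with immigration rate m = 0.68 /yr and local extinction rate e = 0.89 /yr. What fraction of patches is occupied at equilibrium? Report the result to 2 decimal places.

0.43

Setting dp/dt = 0: m − m·p* = e·p*, so m = (m+e)·p*.
p* = m/(m+e) = 0.68/(0.68+0.89) = 0.68/1.5700 = 0.4331.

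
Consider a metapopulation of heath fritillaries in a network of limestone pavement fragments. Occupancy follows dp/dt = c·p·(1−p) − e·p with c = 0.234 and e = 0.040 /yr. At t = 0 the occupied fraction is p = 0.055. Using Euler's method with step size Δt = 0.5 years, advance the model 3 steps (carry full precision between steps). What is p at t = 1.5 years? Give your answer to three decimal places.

0.071

Update rule: p ← p + [c·p·(1−p) − e·p]·Δt with Δt = 0.5.
step 1: Δp = +0.00498, p = 0.05998
step 2: Δp = +0.00540, p = 0.06538
step 3: Δp = +0.00584, p = 0.07122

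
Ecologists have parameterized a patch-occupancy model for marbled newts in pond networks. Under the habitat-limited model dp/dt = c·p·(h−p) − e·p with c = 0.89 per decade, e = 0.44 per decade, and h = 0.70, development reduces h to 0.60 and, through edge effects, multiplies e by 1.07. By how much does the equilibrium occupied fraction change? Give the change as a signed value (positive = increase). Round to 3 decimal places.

-0.135

Before: p* = h − e/c = 0.70 − 0.44/0.89 = 0.70 − 0.4944 = 0.2056.
After: c = 0.89, e = 0.4708, h = 0.60; p* = 0.60 − 0.4708/0.89 = 0.0710.
Δp* = 0.0710 − 0.2056 = -0.1346.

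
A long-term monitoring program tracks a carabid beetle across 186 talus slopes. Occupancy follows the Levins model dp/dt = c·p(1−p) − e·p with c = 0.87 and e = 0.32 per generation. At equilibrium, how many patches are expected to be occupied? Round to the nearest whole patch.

p* = 1 − e/c = 1 − 0.32/0.87 = 0.6322.
Expected occupied patches = N × p* = 186 × 0.6322 = 117.59 ≈ 118.

118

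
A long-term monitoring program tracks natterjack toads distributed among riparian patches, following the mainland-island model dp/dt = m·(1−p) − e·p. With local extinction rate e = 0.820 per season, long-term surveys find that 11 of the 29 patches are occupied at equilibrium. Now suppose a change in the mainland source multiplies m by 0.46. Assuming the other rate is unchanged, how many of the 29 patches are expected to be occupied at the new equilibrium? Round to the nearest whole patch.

Observed p* = 11/29 = 0.37931.
Balance m(1−p*) = e·p* gives m = e·p*/(1−p*) = 0.820×0.37931/0.62069 = 0.50111.
New p* = m/(m+e) = 0.23051/(0.23051+0.82000) = 0.21943.
Expected occupied = 29 × 0.21943 = 6.36 ≈ 6.

6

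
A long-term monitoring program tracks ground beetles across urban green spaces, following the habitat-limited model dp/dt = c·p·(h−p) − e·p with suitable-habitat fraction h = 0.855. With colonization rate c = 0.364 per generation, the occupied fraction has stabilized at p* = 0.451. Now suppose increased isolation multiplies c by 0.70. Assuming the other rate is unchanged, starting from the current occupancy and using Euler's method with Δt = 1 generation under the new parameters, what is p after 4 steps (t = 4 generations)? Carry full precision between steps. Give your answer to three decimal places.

0.387

Balance c(h−p*) = e gives e = 0.364×(0.855 − 0.45100) = 0.14706.
Starting from p₀ = 0.45100; update p ← p + (dp/dt)·Δt with the new parameters.
  1  |  dp/dt·Δt = -0.019897  |  p_1 = 0.431103
  2  |  dp/dt·Δt = -0.016833  |  p_2 = 0.414270
  3  |  dp/dt·Δt = -0.014399  |  p_3 = 0.399871
  4  |  dp/dt·Δt = -0.012432  |  p_4 = 0.387439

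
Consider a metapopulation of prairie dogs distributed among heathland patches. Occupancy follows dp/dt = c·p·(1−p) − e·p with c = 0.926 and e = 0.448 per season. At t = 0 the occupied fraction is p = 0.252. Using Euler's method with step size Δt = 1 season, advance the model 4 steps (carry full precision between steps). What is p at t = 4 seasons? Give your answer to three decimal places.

0.459

Update rule: p ← p + [c·p·(1−p) − e·p]·Δt with Δt = 1.
  1  |  dp/dt·Δt = +0.061651  |  p_1 = 0.313651
  2  |  dp/dt·Δt = +0.058828  |  p_2 = 0.372479
  3  |  dp/dt·Δt = +0.049571  |  p_3 = 0.422050
  4  |  dp/dt·Δt = +0.036795  |  p_4 = 0.458845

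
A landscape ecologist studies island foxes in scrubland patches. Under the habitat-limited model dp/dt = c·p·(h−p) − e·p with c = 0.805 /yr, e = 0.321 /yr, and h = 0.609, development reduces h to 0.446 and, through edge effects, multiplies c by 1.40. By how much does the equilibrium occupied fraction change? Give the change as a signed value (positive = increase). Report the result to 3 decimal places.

Before: p* = h − e/c = 0.609 − 0.321/0.805 = 0.609 − 0.3988 = 0.2102.
After: c = 1.127, e = 0.321, h = 0.446; p* = 0.446 − 0.321/1.127 = 0.1612.
Δp* = 0.1612 − 0.2102 = -0.0491.

-0.049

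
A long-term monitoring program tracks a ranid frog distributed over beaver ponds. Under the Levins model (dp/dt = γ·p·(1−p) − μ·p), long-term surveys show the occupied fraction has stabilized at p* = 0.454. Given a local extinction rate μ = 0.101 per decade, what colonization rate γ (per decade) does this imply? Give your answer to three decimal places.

0.185

At equilibrium γ(1−p*) = μ, so γ = μ/(1−p*).
γ = 0.101/(1 − 0.454) = 0.101/0.5460 = 0.1850.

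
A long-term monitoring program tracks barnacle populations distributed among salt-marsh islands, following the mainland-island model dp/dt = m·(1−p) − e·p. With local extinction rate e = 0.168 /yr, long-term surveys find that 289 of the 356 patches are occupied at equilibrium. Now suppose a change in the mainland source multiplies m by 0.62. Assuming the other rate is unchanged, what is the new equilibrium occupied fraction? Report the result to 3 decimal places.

0.728

Observed p* = 289/356 = 0.81180.
Balance m(1−p*) = e·p* gives m = e·p*/(1−p*) = 0.168×0.81180/0.18820 = 0.72467.
New p* = m/(m+e) = 0.44930/(0.44930+0.16800) = 0.72785.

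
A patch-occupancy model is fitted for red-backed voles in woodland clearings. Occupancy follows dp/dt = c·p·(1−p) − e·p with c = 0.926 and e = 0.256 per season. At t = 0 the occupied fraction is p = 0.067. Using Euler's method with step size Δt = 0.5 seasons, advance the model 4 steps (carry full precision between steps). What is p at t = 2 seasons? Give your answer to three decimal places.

0.184

Update rule: p ← p + [c·p·(1−p) − e·p]·Δt with Δt = 0.5.
  1  |  dp/dt·Δt = +0.020367  |  p_1 = 0.087367
  2  |  dp/dt·Δt = +0.025734  |  p_2 = 0.113100
  3  |  dp/dt·Δt = +0.031966  |  p_3 = 0.145066
  4  |  dp/dt·Δt = +0.038854  |  p_4 = 0.183920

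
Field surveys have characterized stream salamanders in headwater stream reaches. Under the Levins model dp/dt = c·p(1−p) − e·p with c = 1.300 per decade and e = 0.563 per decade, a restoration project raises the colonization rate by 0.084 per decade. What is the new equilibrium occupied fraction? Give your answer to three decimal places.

0.593

Before: p* = 1 − 0.563/1.300 = 0.5669.
After the change, c = 1.384, e = 0.563, so p* = 1 − 0.563/1.384 = 0.5932.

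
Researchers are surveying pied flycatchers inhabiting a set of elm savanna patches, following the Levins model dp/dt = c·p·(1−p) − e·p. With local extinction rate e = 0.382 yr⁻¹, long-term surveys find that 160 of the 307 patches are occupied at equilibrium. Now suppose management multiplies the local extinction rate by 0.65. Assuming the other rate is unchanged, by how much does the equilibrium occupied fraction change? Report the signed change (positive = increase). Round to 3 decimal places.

Observed p* = 160/307 = 0.52117.
Balance c(1−p*) = e gives c = e/(1 − 0.52117) = 0.382/0.47883 = 0.79778.
New p* = 1 − e/c = 1 − 0.24830/0.79778 = 0.68876.
Δp* = 0.68876 − 0.52117 = +0.16759.

0.168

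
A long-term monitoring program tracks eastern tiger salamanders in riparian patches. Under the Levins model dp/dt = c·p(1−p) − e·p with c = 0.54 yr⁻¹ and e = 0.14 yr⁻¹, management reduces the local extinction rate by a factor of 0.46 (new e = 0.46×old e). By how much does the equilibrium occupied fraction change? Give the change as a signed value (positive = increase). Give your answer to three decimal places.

0.140

Before: p* = 1 − 0.14/0.54 = 0.7407.
After the change, c = 0.54, e = 0.0644, so p* = 1 − 0.0644/0.54 = 0.8807.
Δp* = 0.8807 − 0.7407 = +0.1400.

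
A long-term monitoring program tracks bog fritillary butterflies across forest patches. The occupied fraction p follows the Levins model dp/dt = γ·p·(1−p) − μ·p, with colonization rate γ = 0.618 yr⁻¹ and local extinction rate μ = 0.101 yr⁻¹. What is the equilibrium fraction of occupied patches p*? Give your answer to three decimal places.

0.837

At equilibrium, colonization balances extinction: γ·p*·(1−p*) = μ·p*.
So p* = 1 − μ/γ = 1 − 0.101/0.618 = 1 − 0.1634 = 0.8366.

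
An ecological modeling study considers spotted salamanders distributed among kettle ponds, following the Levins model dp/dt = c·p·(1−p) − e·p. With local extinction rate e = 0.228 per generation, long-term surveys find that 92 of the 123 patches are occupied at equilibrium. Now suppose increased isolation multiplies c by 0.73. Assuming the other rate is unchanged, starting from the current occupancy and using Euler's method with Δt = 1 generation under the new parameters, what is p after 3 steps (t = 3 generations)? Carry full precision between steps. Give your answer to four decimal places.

Observed p* = 92/123 = 0.74797.
Balance c(1−p*) = e gives c = e/(1 − 0.74797) = 0.228/0.25203 = 0.90465.
Starting from p₀ = 0.74797; update p ← p + (dp/dt)·Δt with the new parameters.
t = 1: p = 0.74797 + (-0.04604) = 0.70192
t = 2: p = 0.70192 + (-0.02187) = 0.68006
t = 3: p = 0.68006 + (-0.01137) = 0.66869

0.6687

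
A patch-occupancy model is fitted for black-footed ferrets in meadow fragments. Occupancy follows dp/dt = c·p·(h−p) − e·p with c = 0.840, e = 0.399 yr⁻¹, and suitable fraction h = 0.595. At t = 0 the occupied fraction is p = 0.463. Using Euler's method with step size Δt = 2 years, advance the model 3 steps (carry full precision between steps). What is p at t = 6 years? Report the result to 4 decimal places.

Update rule: p ← p + [c·p·(h−p) − e·p]·Δt with Δt = 2.
t = 2: p = 0.46300 + (-0.26680) = 0.19620
t = 4: p = 0.19620 + (-0.02512) = 0.17108
t = 6: p = 0.17108 + (-0.01468) = 0.15640

0.1564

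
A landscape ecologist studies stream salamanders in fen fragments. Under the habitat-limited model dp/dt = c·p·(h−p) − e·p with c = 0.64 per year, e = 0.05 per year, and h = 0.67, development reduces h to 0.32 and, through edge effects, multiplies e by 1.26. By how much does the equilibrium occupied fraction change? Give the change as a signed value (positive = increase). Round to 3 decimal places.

-0.370

Before: p* = h − e/c = 0.67 − 0.05/0.64 = 0.67 − 0.0781 = 0.5919.
After: c = 0.64, e = 0.063, h = 0.32; p* = 0.32 − 0.063/0.64 = 0.2216.
Δp* = 0.2216 − 0.5919 = -0.3703.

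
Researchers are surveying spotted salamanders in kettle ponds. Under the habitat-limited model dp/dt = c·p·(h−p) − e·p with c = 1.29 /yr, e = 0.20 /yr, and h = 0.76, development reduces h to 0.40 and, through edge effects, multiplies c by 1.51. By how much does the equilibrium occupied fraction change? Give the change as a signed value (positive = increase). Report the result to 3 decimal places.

Before: p* = h − e/c = 0.76 − 0.20/1.29 = 0.76 − 0.1550 = 0.6050.
After: c = 1.9479, e = 0.2, h = 0.40; p* = 0.40 − 0.2/1.9479 = 0.2973.
Δp* = 0.2973 − 0.6050 = -0.3076.

-0.308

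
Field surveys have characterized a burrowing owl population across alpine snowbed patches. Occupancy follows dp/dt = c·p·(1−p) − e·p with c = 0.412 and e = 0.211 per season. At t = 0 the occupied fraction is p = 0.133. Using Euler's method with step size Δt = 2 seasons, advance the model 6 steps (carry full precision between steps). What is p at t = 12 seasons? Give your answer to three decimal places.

Update rule: p ← p + [c·p·(1−p) − e·p]·Δt with Δt = 2.
p: 0.13300 → 0.17189  (Δp = +0.03889)
p: 0.17189 → 0.21664  (Δp = +0.04475)
p: 0.21664 → 0.26506  (Δp = +0.04842)
p: 0.26506 → 0.31372  (Δp = +0.04866)
p: 0.31372 → 0.35874  (Δp = +0.04502)
p: 0.35874 → 0.39691  (Δp = +0.03817)

0.397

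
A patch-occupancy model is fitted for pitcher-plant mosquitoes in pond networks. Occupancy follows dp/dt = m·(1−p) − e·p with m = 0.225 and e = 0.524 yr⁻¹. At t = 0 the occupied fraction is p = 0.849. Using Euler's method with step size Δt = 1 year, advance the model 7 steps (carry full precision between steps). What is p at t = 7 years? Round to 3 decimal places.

Update rule: p ← p + [m·(1−p) − e·p]·Δt with Δt = 1.
step 1: Δp = -0.41090, p = 0.43810
step 2: Δp = -0.10314, p = 0.33496
step 3: Δp = -0.02589, p = 0.30908
step 4: Δp = -0.00650, p = 0.30258
step 5: Δp = -0.00163, p = 0.30095
step 6: Δp = -0.00041, p = 0.30054
step 7: Δp = -0.00010, p = 0.30043

0.300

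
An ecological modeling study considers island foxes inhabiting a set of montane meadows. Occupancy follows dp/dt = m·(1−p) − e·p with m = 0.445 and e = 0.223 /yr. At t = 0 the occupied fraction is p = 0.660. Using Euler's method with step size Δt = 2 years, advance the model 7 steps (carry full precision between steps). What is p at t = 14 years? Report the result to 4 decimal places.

Update rule: p ← p + [m·(1−p) − e·p]·Δt with Δt = 2.
p: 0.66000 → 0.66824  (Δp = +0.00824)
p: 0.66824 → 0.66547  (Δp = -0.00277)
p: 0.66547 → 0.66640  (Δp = +0.00093)
p: 0.66640 → 0.66609  (Δp = -0.00031)
p: 0.66609 → 0.66619  (Δp = +0.00011)
p: 0.66619 → 0.66616  (Δp = -0.00004)
p: 0.66616 → 0.66617  (Δp = +0.00001)

0.6662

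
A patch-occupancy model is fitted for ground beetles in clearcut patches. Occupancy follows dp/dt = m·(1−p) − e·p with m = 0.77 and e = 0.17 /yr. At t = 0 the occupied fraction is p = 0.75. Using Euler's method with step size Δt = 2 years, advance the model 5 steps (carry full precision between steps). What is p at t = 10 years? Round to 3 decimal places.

Update rule: p ← p + [m·(1−p) − e·p]·Δt with Δt = 2.
step 1: Δp = +0.13000, p = 0.88000
step 2: Δp = -0.11440, p = 0.76560
step 3: Δp = +0.10067, p = 0.86627
step 4: Δp = -0.08859, p = 0.77768
step 5: Δp = +0.07796, p = 0.85564

0.856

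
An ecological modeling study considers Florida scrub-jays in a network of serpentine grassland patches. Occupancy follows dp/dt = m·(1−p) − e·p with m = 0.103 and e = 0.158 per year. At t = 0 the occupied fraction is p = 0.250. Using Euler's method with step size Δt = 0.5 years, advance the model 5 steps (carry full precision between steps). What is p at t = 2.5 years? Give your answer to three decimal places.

Update rule: p ← p + [m·(1−p) − e·p]·Δt with Δt = 0.5.
p: 0.25000 → 0.26887  (Δp = +0.01887)
p: 0.26887 → 0.28529  (Δp = +0.01641)
p: 0.28529 → 0.29956  (Δp = +0.01427)
p: 0.29956 → 0.31196  (Δp = +0.01241)
p: 0.31196 → 0.32275  (Δp = +0.01079)

0.323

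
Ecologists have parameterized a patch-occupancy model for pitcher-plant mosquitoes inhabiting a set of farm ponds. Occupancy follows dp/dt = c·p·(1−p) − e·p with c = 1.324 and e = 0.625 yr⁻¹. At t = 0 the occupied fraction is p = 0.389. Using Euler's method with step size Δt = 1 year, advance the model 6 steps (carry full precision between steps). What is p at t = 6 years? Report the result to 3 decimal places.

Update rule: p ← p + [c·p·(1−p) − e·p]·Δt with Δt = 1.
  1  |  dp/dt·Δt = +0.071562  |  p_1 = 0.460562
  2  |  dp/dt·Δt = +0.041089  |  p_2 = 0.501651
  3  |  dp/dt·Δt = +0.017464  |  p_3 = 0.519116
  4  |  dp/dt·Δt = +0.006069  |  p_4 = 0.525185
  5  |  dp/dt·Δt = +0.001920  |  p_5 = 0.527104
  6  |  dp/dt·Δt = +0.000587  |  p_6 = 0.527691

0.528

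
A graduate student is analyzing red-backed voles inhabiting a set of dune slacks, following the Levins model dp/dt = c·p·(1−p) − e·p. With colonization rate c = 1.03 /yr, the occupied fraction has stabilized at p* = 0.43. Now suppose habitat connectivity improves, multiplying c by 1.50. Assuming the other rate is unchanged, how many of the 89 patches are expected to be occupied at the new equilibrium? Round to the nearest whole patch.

Balance c(1−p*) = e gives e = 1.03×(1 − 0.43000) = 0.58710.
New p* = 1 − e/c = 1 − 0.58710/1.54500 = 0.62000.
Expected occupied = 89 × 0.62000 = 55.18 ≈ 55.

55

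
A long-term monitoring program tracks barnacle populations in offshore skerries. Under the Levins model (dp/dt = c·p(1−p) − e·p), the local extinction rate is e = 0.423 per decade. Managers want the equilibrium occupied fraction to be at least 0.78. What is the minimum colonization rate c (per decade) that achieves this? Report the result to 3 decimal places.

1.923

p* = 1 − e/c ≥ 0.78 requires e/c ≤ 0.2200, i.e. c ≥ e/0.2200.
c_min = 0.423/0.2200 = 1.9227.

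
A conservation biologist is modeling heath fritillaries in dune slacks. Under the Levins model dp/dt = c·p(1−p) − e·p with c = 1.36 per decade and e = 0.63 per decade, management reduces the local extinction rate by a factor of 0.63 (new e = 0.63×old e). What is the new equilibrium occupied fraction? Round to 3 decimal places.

Before: p* = 1 − 0.63/1.36 = 0.5368.
After the change, c = 1.36, e = 0.3969, so p* = 1 − 0.3969/1.36 = 0.7082.

0.708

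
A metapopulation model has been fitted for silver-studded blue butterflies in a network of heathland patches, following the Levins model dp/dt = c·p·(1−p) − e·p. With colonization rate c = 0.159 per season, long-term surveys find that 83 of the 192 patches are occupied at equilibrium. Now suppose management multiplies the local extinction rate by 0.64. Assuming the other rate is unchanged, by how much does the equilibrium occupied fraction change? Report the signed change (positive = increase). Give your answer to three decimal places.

Observed p* = 83/192 = 0.43229.
Balance c(1−p*) = e gives e = 0.159×(1 − 0.43229) = 0.09027.
New p* = 1 − e/c = 1 − 0.05777/0.15900 = 0.63667.
Δp* = 0.63667 − 0.43229 = +0.20438.

0.204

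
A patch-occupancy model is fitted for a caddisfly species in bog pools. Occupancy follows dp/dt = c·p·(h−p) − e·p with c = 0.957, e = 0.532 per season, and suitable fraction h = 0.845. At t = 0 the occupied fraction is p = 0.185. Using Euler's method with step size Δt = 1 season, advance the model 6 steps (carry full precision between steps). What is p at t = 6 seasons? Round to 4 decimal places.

Update rule: p ← p + [c·p·(h−p) − e·p]·Δt with Δt = 1.
t = 1: p = 0.18500 + (+0.01843) = 0.20343
t = 2: p = 0.20343 + (+0.01668) = 0.22011
t = 3: p = 0.22011 + (+0.01453) = 0.23464
t = 4: p = 0.23464 + (+0.01223) = 0.24687
t = 5: p = 0.24687 + (+0.00998) = 0.25684
t = 6: p = 0.25684 + (+0.00793) = 0.26477

0.2648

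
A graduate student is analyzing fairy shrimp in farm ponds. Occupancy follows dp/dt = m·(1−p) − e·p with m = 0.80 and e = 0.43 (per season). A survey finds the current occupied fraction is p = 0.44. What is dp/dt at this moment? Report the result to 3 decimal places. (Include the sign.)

Colonization term: m·(1−p) = 0.80×0.5600 = 0.44800.
Extinction term: e·p = 0.18920.
dp/dt = 0.44800 − 0.18920 = 0.25880.

0.259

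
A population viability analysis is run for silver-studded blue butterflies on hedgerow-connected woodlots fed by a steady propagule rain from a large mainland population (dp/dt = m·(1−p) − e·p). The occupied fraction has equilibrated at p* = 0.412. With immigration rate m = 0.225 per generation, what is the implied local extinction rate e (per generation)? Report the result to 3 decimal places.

At equilibrium m(1−p*) = e·p*, so e = m(1−p*)/p*.
e = 0.225 × 0.5880 / 0.412 = 0.3211.

0.321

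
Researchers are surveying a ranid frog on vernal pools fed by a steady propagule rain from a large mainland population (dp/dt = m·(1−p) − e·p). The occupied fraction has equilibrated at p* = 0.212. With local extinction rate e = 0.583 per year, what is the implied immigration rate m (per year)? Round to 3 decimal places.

At equilibrium m(1−p*) = e·p*, so m = e·p*/(1−p*).
m = 0.583 × 0.212 / 0.7880 = 0.1236/0.7880 = 0.1568.

0.157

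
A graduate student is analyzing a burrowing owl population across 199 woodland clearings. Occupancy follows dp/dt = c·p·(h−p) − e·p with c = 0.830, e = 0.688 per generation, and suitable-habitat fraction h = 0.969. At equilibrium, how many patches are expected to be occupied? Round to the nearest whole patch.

28

p* = h − e/c = 0.969 − 0.8289 = 0.1401.
Expected occupied patches = N × p* = 199 × 0.1401 = 27.88 ≈ 28.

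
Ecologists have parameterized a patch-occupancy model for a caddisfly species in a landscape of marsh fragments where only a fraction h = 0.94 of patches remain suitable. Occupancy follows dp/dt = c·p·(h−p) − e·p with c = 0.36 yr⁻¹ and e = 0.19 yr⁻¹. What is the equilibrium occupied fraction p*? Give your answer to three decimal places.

Setting dp/dt = 0 and dividing by p* gives c·(h−p*) = e.
So p* = h − e/c = 0.94 − 0.19/0.36 = 0.94 − 0.5278 = 0.4122.

0.412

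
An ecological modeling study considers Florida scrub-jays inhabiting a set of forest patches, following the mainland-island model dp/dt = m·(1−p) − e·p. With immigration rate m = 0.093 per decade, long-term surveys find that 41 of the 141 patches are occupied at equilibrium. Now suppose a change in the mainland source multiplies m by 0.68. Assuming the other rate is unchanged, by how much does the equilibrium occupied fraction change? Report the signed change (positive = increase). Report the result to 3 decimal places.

-0.073

Observed p* = 41/141 = 0.29078.
Balance m(1−p*) = e·p* gives e = m(1−p*)/p* = 0.093×0.70922/0.29078 = 0.22683.
New p* = m/(m+e) = 0.06324/(0.06324+0.22683) = 0.21802.
Δp* = 0.21802 − 0.29078 = -0.07276.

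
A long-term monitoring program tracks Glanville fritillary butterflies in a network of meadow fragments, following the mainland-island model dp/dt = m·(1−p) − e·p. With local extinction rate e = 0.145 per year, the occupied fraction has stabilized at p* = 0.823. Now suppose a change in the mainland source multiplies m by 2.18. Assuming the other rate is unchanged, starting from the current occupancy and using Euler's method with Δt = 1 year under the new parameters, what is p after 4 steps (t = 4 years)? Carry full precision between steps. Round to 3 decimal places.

Balance m(1−p*) = e·p* gives m = e·p*/(1−p*) = 0.145×0.82300/0.17700 = 0.67421.
Starting from p₀ = 0.82300; update p ← p + (dp/dt)·Δt with the new parameters.
  1  |  dp/dt·Δt = +0.140815  |  p_1 = 0.963815
  2  |  dp/dt·Δt = -0.086570  |  p_2 = 0.877245
  3  |  dp/dt·Δt = +0.053221  |  p_3 = 0.930467
  4  |  dp/dt·Δt = -0.032719  |  p_4 = 0.897748

0.898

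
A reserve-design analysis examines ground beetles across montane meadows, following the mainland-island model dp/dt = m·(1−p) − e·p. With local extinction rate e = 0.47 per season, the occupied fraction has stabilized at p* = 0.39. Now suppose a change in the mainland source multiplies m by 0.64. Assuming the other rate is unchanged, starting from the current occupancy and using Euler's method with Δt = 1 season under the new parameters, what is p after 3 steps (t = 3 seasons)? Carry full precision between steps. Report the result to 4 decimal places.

Balance m(1−p*) = e·p* gives m = e·p*/(1−p*) = 0.47×0.39000/0.61000 = 0.30049.
Starting from p₀ = 0.39000; update p ← p + (dp/dt)·Δt with the new parameters.
p: 0.39000 → 0.32401  (Δp = -0.06599)
p: 0.32401 → 0.30173  (Δp = -0.02228)
p: 0.30173 → 0.29420  (Δp = -0.00752)

0.2942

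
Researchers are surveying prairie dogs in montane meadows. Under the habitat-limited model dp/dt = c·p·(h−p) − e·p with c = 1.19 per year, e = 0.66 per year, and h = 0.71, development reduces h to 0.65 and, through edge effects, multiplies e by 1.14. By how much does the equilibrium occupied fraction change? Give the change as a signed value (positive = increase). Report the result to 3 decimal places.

Before: p* = h − e/c = 0.71 − 0.66/1.19 = 0.71 − 0.5546 = 0.1554.
After: c = 1.19, e = 0.7524, h = 0.65; p* = 0.65 − 0.7524/1.19 = 0.0177.
Δp* = 0.0177 − 0.1554 = -0.1376.

-0.138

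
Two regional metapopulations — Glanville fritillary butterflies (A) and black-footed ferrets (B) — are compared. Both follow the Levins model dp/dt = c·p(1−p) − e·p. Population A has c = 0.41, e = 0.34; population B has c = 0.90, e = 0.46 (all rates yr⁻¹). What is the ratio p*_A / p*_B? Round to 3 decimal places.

A: p*_A = 1 − 0.34/0.41 = 0.1707.
B: p*_B = 1 − 0.46/0.90 = 0.4889.
p*_A / p*_B = 0.1707/0.4889 = 0.3492.

0.349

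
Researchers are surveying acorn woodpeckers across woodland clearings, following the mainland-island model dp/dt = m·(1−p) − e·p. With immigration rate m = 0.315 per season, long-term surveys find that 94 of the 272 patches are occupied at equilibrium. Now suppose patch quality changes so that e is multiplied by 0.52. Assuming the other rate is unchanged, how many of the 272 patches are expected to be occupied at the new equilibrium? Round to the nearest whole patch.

Observed p* = 94/272 = 0.34559.
Balance m(1−p*) = e·p* gives e = m(1−p*)/p* = 0.315×0.65441/0.34559 = 0.59648.
New p* = m/(m+e) = 0.31500/(0.31500+0.31017) = 0.50386.
Expected occupied = 272 × 0.50386 = 137.05 ≈ 137.

137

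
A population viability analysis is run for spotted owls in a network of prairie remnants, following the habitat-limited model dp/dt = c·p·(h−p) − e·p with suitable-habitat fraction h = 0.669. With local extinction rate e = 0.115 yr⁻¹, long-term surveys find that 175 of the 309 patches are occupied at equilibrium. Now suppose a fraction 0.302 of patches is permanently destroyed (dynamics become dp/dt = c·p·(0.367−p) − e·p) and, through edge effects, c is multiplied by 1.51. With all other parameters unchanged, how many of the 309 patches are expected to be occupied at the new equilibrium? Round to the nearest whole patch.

Observed p* = 175/309 = 0.56634.
Balance c(h−p*) = e gives c = e/(0.669 − 0.56634) = 0.115/0.10266 = 1.12020.
New p* = 0.367 − e/c = 0.367 − 0.11500/1.69150 = 0.29901.
Expected occupied = 309 × 0.29901 = 92.39 ≈ 92.

92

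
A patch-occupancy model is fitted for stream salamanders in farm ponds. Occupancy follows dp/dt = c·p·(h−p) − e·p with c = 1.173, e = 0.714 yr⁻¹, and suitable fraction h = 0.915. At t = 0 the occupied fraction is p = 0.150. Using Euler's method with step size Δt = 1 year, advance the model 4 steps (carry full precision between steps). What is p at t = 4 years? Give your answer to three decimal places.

0.250

Update rule: p ← p + [c·p·(h−p) − e·p]·Δt with Δt = 1.
step 1: Δp = +0.02750, p = 0.17750
step 2: Δp = +0.02682, p = 0.20432
step 3: Δp = +0.02444, p = 0.22876
step 4: Δp = +0.02081, p = 0.24957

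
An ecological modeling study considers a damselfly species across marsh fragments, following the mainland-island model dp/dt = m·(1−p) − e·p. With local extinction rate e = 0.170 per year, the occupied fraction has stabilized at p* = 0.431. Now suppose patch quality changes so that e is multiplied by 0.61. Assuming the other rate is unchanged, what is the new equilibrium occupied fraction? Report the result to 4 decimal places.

0.5539

Balance m(1−p*) = e·p* gives m = e·p*/(1−p*) = 0.170×0.43100/0.56900 = 0.12877.
New p* = m/(m+e) = 0.12877/(0.12877+0.10370) = 0.55392.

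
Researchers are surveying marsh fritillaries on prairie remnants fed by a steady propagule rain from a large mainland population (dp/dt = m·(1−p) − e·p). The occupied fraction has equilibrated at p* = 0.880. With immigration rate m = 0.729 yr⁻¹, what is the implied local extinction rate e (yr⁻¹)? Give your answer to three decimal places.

At equilibrium m(1−p*) = e·p*, so e = m(1−p*)/p*.
e = 0.729 × 0.1200 / 0.880 = 0.0994.

0.099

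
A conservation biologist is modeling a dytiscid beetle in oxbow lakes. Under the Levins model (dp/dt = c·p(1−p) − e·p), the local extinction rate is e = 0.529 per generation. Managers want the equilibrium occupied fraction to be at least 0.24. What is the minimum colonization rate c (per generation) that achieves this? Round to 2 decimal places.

p* = 1 − e/c ≥ 0.24 requires e/c ≤ 0.7600, i.e. c ≥ e/0.7600.
c_min = 0.529/0.7600 = 0.6961.

0.70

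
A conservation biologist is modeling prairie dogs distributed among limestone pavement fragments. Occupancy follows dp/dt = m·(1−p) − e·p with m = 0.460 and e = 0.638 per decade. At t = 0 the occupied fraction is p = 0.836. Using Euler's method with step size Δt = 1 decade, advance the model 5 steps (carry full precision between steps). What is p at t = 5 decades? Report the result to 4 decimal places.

Update rule: p ← p + [m·(1−p) − e·p]·Δt with Δt = 1.
  1  |  dp/dt·Δt = -0.457928  |  p_1 = 0.378072
  2  |  dp/dt·Δt = +0.044877  |  p_2 = 0.422949
  3  |  dp/dt·Δt = -0.004398  |  p_3 = 0.418551
  4  |  dp/dt·Δt = +0.000431  |  p_4 = 0.418982
  5  |  dp/dt·Δt = -0.000042  |  p_5 = 0.418940

0.4189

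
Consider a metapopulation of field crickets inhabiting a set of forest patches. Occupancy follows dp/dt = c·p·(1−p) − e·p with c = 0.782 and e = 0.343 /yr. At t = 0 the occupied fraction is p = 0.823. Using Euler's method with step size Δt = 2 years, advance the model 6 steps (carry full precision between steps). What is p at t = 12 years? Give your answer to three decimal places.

Update rule: p ← p + [c·p·(1−p) − e·p]·Δt with Δt = 2.
step 1: Δp = -0.33675, p = 0.48625
step 2: Δp = +0.05714, p = 0.54339
step 3: Δp = +0.01529, p = 0.55868
step 4: Δp = +0.00236, p = 0.56104
step 5: Δp = +0.00030, p = 0.56134
step 6: Δp = +0.00004, p = 0.56138

0.561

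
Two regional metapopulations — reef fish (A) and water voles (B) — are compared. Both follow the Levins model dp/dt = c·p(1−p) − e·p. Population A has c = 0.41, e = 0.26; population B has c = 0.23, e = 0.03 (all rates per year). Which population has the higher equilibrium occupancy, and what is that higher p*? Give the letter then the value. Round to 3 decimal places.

B, 0.870

A: p*_A = 1 − 0.26/0.41 = 0.3659.
B: p*_B = 1 − 0.03/0.23 = 0.8696.
B is higher at 0.8696.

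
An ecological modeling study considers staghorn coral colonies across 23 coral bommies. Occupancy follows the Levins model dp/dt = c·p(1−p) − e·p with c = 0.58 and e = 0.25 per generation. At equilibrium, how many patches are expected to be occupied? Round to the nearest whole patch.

13

p* = 1 − e/c = 1 − 0.25/0.58 = 0.5690.
Expected occupied patches = N × p* = 23 × 0.5690 = 13.09 ≈ 13.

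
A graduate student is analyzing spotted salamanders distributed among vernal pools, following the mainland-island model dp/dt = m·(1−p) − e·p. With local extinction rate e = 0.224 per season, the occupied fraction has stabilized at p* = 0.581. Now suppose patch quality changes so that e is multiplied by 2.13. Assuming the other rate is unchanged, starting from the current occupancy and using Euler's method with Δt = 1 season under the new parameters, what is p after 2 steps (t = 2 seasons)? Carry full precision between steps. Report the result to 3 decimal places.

Balance m(1−p*) = e·p* gives m = e·p*/(1−p*) = 0.224×0.58100/0.41900 = 0.31061.
Starting from p₀ = 0.58100; update p ← p + (dp/dt)·Δt with the new parameters.
  1  |  dp/dt·Δt = -0.147063  |  p_1 = 0.433937
  2  |  dp/dt·Δt = -0.031218  |  p_2 = 0.402720

0.403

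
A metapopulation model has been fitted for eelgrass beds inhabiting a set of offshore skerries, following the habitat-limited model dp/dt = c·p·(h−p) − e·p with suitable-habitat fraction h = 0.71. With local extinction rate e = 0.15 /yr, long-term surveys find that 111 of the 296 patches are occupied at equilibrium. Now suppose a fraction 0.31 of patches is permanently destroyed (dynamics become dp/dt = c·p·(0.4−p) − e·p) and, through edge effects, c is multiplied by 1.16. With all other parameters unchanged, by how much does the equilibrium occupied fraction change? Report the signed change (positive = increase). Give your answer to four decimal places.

-0.2638

Observed p* = 111/296 = 0.37500.
Balance c(h−p*) = e gives c = e/(0.71 − 0.37500) = 0.15/0.33500 = 0.44776.
New p* = 0.4 − e/c = 0.4 − 0.15000/0.51940 = 0.11121.
Δp* = 0.11121 − 0.37500 = -0.26379.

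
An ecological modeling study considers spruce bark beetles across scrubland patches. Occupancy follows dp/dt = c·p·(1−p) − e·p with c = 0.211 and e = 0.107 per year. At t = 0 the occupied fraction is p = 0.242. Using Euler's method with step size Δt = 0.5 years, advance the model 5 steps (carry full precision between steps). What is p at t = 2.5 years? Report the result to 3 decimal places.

Update rule: p ← p + [c·p·(1−p) − e·p]·Δt with Δt = 0.5.
step 1: Δp = +0.00641, p = 0.24841
step 2: Δp = +0.00641, p = 0.25481
step 3: Δp = +0.00640, p = 0.26121
step 4: Δp = +0.00638, p = 0.26760
step 5: Δp = +0.00636, p = 0.27396

0.274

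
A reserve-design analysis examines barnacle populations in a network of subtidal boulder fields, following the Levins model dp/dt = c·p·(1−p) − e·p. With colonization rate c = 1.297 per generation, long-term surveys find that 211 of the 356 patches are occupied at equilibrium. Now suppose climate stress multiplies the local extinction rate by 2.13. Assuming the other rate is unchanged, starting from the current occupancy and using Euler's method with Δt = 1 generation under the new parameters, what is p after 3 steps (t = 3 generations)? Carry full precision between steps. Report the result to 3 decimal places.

Observed p* = 211/356 = 0.59270.
Balance c(1−p*) = e gives e = 1.297×(1 − 0.59270) = 0.52827.
Starting from p₀ = 0.59270; update p ← p + (dp/dt)·Δt with the new parameters.
step 1: Δp = -0.35381, p = 0.23889
step 2: Δp = -0.03298, p = 0.20591
step 3: Δp = -0.01962, p = 0.18629

0.186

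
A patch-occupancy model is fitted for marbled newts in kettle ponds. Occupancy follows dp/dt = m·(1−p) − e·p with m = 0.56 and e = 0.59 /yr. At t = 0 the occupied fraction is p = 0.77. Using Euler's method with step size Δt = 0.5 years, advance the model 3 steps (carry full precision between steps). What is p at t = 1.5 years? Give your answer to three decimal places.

Update rule: p ← p + [m·(1−p) − e·p]·Δt with Δt = 0.5.
step 1: Δp = -0.16275, p = 0.60725
step 2: Δp = -0.06917, p = 0.53808
step 3: Δp = -0.02940, p = 0.50868

0.509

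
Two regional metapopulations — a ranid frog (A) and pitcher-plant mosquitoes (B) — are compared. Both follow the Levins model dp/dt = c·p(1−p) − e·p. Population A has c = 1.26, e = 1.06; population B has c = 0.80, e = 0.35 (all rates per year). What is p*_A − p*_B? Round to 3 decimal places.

-0.404

A: p*_A = 1 − 1.06/1.26 = 0.1587.
B: p*_B = 1 − 0.35/0.80 = 0.5625.
p*_A − p*_B = 0.1587 − 0.5625 = -0.4038.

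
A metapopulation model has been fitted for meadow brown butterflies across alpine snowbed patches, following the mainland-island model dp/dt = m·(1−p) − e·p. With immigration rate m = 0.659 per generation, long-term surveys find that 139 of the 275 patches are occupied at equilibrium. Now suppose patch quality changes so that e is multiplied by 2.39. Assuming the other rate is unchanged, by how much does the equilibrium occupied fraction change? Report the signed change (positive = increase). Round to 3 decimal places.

-0.206

Observed p* = 139/275 = 0.50545.
Balance m(1−p*) = e·p* gives e = m(1−p*)/p* = 0.659×0.49455/0.50545 = 0.64479.
New p* = m/(m+e) = 0.65900/(0.65900+1.54105) = 0.29954.
Δp* = 0.29954 − 0.50545 = -0.20591.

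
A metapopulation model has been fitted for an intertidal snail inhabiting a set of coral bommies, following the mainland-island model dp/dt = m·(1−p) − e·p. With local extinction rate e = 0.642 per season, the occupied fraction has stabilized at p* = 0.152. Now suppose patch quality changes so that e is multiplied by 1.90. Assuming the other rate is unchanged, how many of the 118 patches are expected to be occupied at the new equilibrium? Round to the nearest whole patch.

Balance m(1−p*) = e·p* gives m = e·p*/(1−p*) = 0.642×0.15200/0.84800 = 0.11508.
New p* = m/(m+e) = 0.11508/(0.11508+1.21980) = 0.08621.
Expected occupied = 118 × 0.08621 = 10.17 ≈ 10.

10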